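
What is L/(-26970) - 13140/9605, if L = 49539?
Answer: -55347193/17269790 ≈ -3.2049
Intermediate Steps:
L/(-26970) - 13140/9605 = 49539/(-26970) - 13140/9605 = 49539*(-1/26970) - 13140*1/9605 = -16513/8990 - 2628/1921 = -55347193/17269790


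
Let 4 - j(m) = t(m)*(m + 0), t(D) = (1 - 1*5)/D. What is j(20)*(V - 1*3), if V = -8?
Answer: -88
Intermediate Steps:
t(D) = -4/D (t(D) = (1 - 5)/D = -4/D)
j(m) = 8 (j(m) = 4 - (-4/m)*(m + 0) = 4 - (-4/m)*m = 4 - 1*(-4) = 4 + 4 = 8)
j(20)*(V - 1*3) = 8*(-8 - 1*3) = 8*(-8 - 3) = 8*(-11) = -88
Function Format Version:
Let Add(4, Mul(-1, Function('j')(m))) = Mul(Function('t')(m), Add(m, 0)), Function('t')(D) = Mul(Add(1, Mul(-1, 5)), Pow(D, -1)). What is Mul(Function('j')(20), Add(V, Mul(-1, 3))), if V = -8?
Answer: -88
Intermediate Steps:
Function('t')(D) = Mul(-4, Pow(D, -1)) (Function('t')(D) = Mul(Add(1, -5), Pow(D, -1)) = Mul(-4, Pow(D, -1)))
Function('j')(m) = 8 (Function('j')(m) = Add(4, Mul(-1, Mul(Mul(-4, Pow(m, -1)), Add(m, 0)))) = Add(4, Mul(-1, Mul(Mul(-4, Pow(m, -1)), m))) = Add(4, Mul(-1, -4)) = Add(4, 4) = 8)
Mul(Function('j')(20), Add(V, Mul(-1, 3))) = Mul(8, Add(-8, Mul(-1, 3))) = Mul(8, Add(-8, -3)) = Mul(8, -11) = -88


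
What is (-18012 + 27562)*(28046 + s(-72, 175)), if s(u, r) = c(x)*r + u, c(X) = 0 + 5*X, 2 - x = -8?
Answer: 350714200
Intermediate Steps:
x = 10 (x = 2 - 1*(-8) = 2 + 8 = 10)
c(X) = 5*X
s(u, r) = u + 50*r (s(u, r) = (5*10)*r + u = 50*r + u = u + 50*r)
(-18012 + 27562)*(28046 + s(-72, 175)) = (-18012 + 27562)*(28046 + (-72 + 50*175)) = 9550*(28046 + (-72 + 8750)) = 9550*(28046 + 8678) = 9550*36724 = 350714200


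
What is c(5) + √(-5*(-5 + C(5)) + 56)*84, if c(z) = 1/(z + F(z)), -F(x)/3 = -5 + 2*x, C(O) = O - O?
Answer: 7559/10 ≈ 755.90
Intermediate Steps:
C(O) = 0
F(x) = 15 - 6*x (F(x) = -3*(-5 + 2*x) = 15 - 6*x)
c(z) = 1/(15 - 5*z) (c(z) = 1/(z + (15 - 6*z)) = 1/(15 - 5*z))
c(5) + √(-5*(-5 + C(5)) + 56)*84 = -1/(-15 + 5*5) + √(-5*(-5 + 0) + 56)*84 = -1/(-15 + 25) + √(-5*(-5) + 56)*84 = -1/10 + √(25 + 56)*84 = -1*⅒ + √81*84 = -⅒ + 9*84 = -⅒ + 756 = 7559/10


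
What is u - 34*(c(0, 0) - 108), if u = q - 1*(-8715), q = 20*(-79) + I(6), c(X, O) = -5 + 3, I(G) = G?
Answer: 10881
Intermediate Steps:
c(X, O) = -2
q = -1574 (q = 20*(-79) + 6 = -1580 + 6 = -1574)
u = 7141 (u = -1574 - 1*(-8715) = -1574 + 8715 = 7141)
u - 34*(c(0, 0) - 108) = 7141 - 34*(-2 - 108) = 7141 - 34*(-110) = 7141 + 3740 = 10881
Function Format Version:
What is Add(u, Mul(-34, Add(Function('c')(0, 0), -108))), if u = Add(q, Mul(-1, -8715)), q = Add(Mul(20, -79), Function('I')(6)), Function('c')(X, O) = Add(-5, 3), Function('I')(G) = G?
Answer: 10881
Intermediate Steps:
Function('c')(X, O) = -2
q = -1574 (q = Add(Mul(20, -79), 6) = Add(-1580, 6) = -1574)
u = 7141 (u = Add(-1574, Mul(-1, -8715)) = Add(-1574, 8715) = 7141)
Add(u, Mul(-34, Add(Function('c')(0, 0), -108))) = Add(7141, Mul(-34, Add(-2, -108))) = Add(7141, Mul(-34, -110)) = Add(7141, 3740) = 10881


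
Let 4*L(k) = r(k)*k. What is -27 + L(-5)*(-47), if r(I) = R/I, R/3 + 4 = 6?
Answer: -195/2 ≈ -97.500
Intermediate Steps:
R = 6 (R = -12 + 3*6 = -12 + 18 = 6)
r(I) = 6/I
L(k) = 3/2 (L(k) = ((6/k)*k)/4 = (¼)*6 = 3/2)
-27 + L(-5)*(-47) = -27 + (3/2)*(-47) = -27 - 141/2 = -195/2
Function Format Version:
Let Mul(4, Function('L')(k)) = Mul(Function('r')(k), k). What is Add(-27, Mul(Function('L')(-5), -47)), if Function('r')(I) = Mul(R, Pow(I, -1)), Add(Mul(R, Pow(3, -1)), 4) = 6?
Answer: Rational(-195, 2) ≈ -97.500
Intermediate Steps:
R = 6 (R = Add(-12, Mul(3, 6)) = Add(-12, 18) = 6)
Function('r')(I) = Mul(6, Pow(I, -1))
Function('L')(k) = Rational(3, 2) (Function('L')(k) = Mul(Rational(1, 4), Mul(Mul(6, Pow(k, -1)), k)) = Mul(Rational(1, 4), 6) = Rational(3, 2))
Add(-27, Mul(Function('L')(-5), -47)) = Add(-27, Mul(Rational(3, 2), -47)) = Add(-27, Rational(-141, 2)) = Rational(-195, 2)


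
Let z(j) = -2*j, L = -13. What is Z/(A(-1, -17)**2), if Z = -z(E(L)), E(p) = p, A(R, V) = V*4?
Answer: -13/2312 ≈ -0.0056228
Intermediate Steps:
A(R, V) = 4*V
Z = -26 (Z = -(-2)*(-13) = -1*26 = -26)
Z/(A(-1, -17)**2) = -26/((4*(-17))**2) = -26/((-68)**2) = -26/4624 = -26*1/4624 = -13/2312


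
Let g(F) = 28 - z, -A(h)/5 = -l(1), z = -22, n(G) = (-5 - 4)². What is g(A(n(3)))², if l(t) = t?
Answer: 2500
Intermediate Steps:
n(G) = 81 (n(G) = (-9)² = 81)
A(h) = 5 (A(h) = -(-5) = -5*(-1) = 5)
g(F) = 50 (g(F) = 28 - 1*(-22) = 28 + 22 = 50)
g(A(n(3)))² = 50² = 2500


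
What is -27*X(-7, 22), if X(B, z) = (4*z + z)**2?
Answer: -326700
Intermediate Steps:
X(B, z) = 25*z**2 (X(B, z) = (5*z)**2 = 25*z**2)
-27*X(-7, 22) = -675*22**2 = -675*484 = -27*12100 = -326700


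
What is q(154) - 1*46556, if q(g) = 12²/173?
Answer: -8054044/173 ≈ -46555.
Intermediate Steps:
q(g) = 144/173 (q(g) = 144*(1/173) = 144/173)
q(154) - 1*46556 = 144/173 - 1*46556 = 144/173 - 46556 = -8054044/173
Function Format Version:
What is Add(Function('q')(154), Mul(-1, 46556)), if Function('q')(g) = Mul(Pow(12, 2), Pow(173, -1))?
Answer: Rational(-8054044, 173) ≈ -46555.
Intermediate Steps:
Function('q')(g) = Rational(144, 173) (Function('q')(g) = Mul(144, Rational(1, 173)) = Rational(144, 173))
Add(Function('q')(154), Mul(-1, 46556)) = Add(Rational(144, 173), Mul(-1, 46556)) = Add(Rational(144, 173), -46556) = Rational(-8054044, 173)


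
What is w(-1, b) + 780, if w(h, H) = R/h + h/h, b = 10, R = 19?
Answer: 762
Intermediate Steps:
w(h, H) = 1 + 19/h (w(h, H) = 19/h + h/h = 19/h + 1 = 1 + 19/h)
w(-1, b) + 780 = (19 - 1)/(-1) + 780 = -1*18 + 780 = -18 + 780 = 762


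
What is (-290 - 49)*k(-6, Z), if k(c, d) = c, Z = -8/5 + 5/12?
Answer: 2034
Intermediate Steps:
Z = -71/60 (Z = -8*⅕ + 5*(1/12) = -8/5 + 5/12 = -71/60 ≈ -1.1833)
(-290 - 49)*k(-6, Z) = (-290 - 49)*(-6) = -339*(-6) = 2034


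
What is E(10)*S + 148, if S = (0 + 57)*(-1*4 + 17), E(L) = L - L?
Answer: 148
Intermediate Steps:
E(L) = 0
S = 741 (S = 57*(-4 + 17) = 57*13 = 741)
E(10)*S + 148 = 0*741 + 148 = 0 + 148 = 148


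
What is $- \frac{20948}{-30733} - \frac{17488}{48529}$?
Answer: $\frac{479126788}{1491441757} \approx 0.32125$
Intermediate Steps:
$- \frac{20948}{-30733} - \frac{17488}{48529} = \left(-20948\right) \left(- \frac{1}{30733}\right) - \frac{17488}{48529} = \frac{20948}{30733} - \frac{17488}{48529} = \frac{479126788}{1491441757}$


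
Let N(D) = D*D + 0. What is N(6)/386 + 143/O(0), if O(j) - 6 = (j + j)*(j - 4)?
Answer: 27707/1158 ≈ 23.927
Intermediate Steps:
N(D) = D² (N(D) = D² + 0 = D²)
O(j) = 6 + 2*j*(-4 + j) (O(j) = 6 + (j + j)*(j - 4) = 6 + (2*j)*(-4 + j) = 6 + 2*j*(-4 + j))
N(6)/386 + 143/O(0) = 6²/386 + 143/(6 - 8*0 + 2*0²) = 36*(1/386) + 143/(6 + 0 + 2*0) = 18/193 + 143/(6 + 0 + 0) = 18/193 + 143/6 = 27707/1158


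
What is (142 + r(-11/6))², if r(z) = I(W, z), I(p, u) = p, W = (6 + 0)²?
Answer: 31684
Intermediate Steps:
W = 36 (W = 6² = 36)
r(z) = 36
(142 + r(-11/6))² = (142 + 36)² = 178² = 31684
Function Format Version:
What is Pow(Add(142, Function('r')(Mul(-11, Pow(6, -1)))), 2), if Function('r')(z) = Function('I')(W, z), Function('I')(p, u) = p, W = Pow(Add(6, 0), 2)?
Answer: 31684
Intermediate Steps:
W = 36 (W = Pow(6, 2) = 36)
Function('r')(z) = 36
Pow(Add(142, Function('r')(Mul(-11, Pow(6, -1)))), 2) = Pow(Add(142, 36), 2) = Pow(178, 2) = 31684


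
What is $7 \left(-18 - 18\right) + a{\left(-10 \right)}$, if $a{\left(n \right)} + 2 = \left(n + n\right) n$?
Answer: $-54$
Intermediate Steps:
$a{\left(n \right)} = -2 + 2 n^{2}$ ($a{\left(n \right)} = -2 + \left(n + n\right) n = -2 + 2 n n = -2 + 2 n^{2}$)
$7 \left(-18 - 18\right) + a{\left(-10 \right)} = 7 \left(-18 - 18\right) - \left(2 - 2 \left(-10\right)^{2}\right) = 7 \left(-36\right) + \left(-2 + 2 \cdot 100\right) = -252 + \left(-2 + 200\right) = -252 + 198 = -54$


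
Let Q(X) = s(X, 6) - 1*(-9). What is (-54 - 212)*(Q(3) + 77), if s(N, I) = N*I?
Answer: -27664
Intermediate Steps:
s(N, I) = I*N
Q(X) = 9 + 6*X (Q(X) = 6*X - 1*(-9) = 6*X + 9 = 9 + 6*X)
(-54 - 212)*(Q(3) + 77) = (-54 - 212)*((9 + 6*3) + 77) = -266*((9 + 18) + 77) = -266*(27 + 77) = -266*104 = -27664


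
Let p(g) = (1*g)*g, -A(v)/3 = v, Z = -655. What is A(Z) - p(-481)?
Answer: -229396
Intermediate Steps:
A(v) = -3*v
p(g) = g**2 (p(g) = g*g = g**2)
A(Z) - p(-481) = -3*(-655) - 1*(-481)**2 = 1965 - 1*231361 = 1965 - 231361 = -229396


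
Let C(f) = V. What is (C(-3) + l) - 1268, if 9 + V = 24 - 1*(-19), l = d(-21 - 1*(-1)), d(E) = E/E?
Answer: -1233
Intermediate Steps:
d(E) = 1
l = 1
V = 34 (V = -9 + (24 - 1*(-19)) = -9 + (24 + 19) = -9 + 43 = 34)
C(f) = 34
(C(-3) + l) - 1268 = (34 + 1) - 1268 = 35 - 1268 = -1233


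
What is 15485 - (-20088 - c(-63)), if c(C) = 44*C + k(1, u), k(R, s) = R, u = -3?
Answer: 32802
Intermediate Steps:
c(C) = 1 + 44*C (c(C) = 44*C + 1 = 1 + 44*C)
15485 - (-20088 - c(-63)) = 15485 - (-20088 - (1 + 44*(-63))) = 15485 - (-20088 - (1 - 2772)) = 15485 - (-20088 - 1*(-2771)) = 15485 - (-20088 + 2771) = 15485 - 1*(-17317) = 15485 + 17317 = 32802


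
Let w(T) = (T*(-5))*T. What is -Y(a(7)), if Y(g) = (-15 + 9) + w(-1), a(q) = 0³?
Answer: 11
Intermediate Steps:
w(T) = -5*T² (w(T) = (-5*T)*T = -5*T²)
a(q) = 0
Y(g) = -11 (Y(g) = (-15 + 9) - 5*(-1)² = -6 - 5*1 = -6 - 5 = -11)
-Y(a(7)) = -1*(-11) = 11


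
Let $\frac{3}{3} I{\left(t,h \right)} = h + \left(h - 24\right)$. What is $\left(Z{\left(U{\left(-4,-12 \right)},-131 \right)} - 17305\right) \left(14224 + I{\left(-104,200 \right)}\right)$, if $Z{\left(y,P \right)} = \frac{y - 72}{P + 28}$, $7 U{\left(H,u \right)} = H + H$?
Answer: $- \frac{182155337800}{721} \approx -2.5264 \cdot 10^{8}$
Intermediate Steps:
$U{\left(H,u \right)} = \frac{2 H}{7}$ ($U{\left(H,u \right)} = \frac{H + H}{7} = \frac{2 H}{7}$)
$I{\left(t,h \right)} = -24 + 2 h$ ($I{\left(t,h \right)} = h + \left(h - 24\right) = h + \left(-24 + h\right) = -24 + 2 h$)
$Z{\left(y,P \right)} = \frac{-72 + y}{28 + P}$
$\left(Z{\left(U{\left(-4,-12 \right)},-131 \right)} - 17305\right) \left(14224 + I{\left(-104,200 \right)}\right) = \left(\frac{-72 + \frac{2}{7} \left(-4\right)}{28 - 131} - 17305\right) \left(14224 + \left(-24 + 2 \cdot 200\right)\right) = \left(\frac{-72 - \frac{8}{7}}{-103} - 17305\right) \left(14224 + \left(-24 + 400\right)\right) = \left(\left(- \frac{1}{103}\right) \left(- \frac{512}{7}\right) - 17305\right) \left(14224 + 376\right) = \left(\frac{512}{721} - 17305\right) 14600 = \left(- \frac{12476393}{721}\right) 14600 = - \frac{182155337800}{721}$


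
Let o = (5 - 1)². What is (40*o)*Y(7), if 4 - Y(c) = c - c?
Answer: 2560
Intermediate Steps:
Y(c) = 4 (Y(c) = 4 - (c - c) = 4 - 1*0 = 4 + 0 = 4)
o = 16 (o = 4² = 16)
(40*o)*Y(7) = (40*16)*4 = 640*4 = 2560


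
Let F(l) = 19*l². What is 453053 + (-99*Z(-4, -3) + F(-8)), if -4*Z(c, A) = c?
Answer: 454170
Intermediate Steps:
Z(c, A) = -c/4
453053 + (-99*Z(-4, -3) + F(-8)) = 453053 + (-(-99)*(-4)/4 + 19*(-8)²) = 453053 + (-99*1 + 19*64) = 453053 + (-99 + 1216) = 453053 + 1117 = 454170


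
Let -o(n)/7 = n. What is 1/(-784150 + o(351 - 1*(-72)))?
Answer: -1/787111 ≈ -1.2705e-6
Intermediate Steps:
o(n) = -7*n
1/(-784150 + o(351 - 1*(-72))) = 1/(-784150 - 7*(351 - 1*(-72))) = 1/(-784150 - 7*(351 + 72)) = 1/(-784150 - 7*423) = 1/(-784150 - 2961) = 1/(-787111) = -1/787111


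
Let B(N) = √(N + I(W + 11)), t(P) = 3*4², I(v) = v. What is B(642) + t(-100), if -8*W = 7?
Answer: 48 + √10434/4 ≈ 73.537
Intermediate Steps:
W = -7/8 (W = -⅛*7 = -7/8 ≈ -0.87500)
t(P) = 48 (t(P) = 3*16 = 48)
B(N) = √(81/8 + N) (B(N) = √(N + (-7/8 + 11)) = √(N + 81/8) = √(81/8 + N))
B(642) + t(-100) = √(162 + 16*642)/4 + 48 = √(162 + 10272)/4 + 48 = √10434/4 + 48 = 48 + √10434/4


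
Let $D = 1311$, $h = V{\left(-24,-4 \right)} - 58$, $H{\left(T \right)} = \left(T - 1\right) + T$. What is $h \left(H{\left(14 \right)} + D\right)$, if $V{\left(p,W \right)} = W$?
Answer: $-82956$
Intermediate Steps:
$H{\left(T \right)} = -1 + 2 T$ ($H{\left(T \right)} = \left(-1 + T\right) + T = -1 + 2 T$)
$h = -62$ ($h = -4 - 58 = -62$)
$h \left(H{\left(14 \right)} + D\right) = - 62 \left(\left(-1 + 2 \cdot 14\right) + 1311\right) = - 62 \left(\left(-1 + 28\right) + 1311\right) = - 62 \left(27 + 1311\right) = \left(-62\right) 1338 = -82956$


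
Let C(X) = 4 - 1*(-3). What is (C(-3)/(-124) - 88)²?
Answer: 119224561/15376 ≈ 7753.9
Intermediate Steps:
C(X) = 7 (C(X) = 4 + 3 = 7)
(C(-3)/(-124) - 88)² = (7/(-124) - 88)² = (7*(-1/124) - 88)² = (-7/124 - 88)² = (-10919/124)² = 119224561/15376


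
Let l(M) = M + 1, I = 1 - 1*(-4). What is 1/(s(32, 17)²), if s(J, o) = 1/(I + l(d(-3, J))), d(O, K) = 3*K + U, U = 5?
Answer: 11449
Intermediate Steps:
d(O, K) = 5 + 3*K (d(O, K) = 3*K + 5 = 5 + 3*K)
I = 5 (I = 1 + 4 = 5)
l(M) = 1 + M
s(J, o) = 1/(11 + 3*J) (s(J, o) = 1/(5 + (1 + (5 + 3*J))) = 1/(5 + (6 + 3*J)) = 1/(11 + 3*J))
1/(s(32, 17)²) = 1/((1/(11 + 3*32))²) = 1/((1/(11 + 96))²) = 1/((1/107)²) = 1/(1/11449) = 11449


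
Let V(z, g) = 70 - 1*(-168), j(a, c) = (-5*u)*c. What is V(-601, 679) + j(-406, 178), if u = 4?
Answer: -3322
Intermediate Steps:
j(a, c) = -20*c (j(a, c) = (-5*4)*c = -20*c)
V(z, g) = 238 (V(z, g) = 70 + 168 = 238)
V(-601, 679) + j(-406, 178) = 238 - 20*178 = 238 - 3560 = -3322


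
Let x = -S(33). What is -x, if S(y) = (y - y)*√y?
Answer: 0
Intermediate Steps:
S(y) = 0 (S(y) = 0*√y = 0)
x = 0 (x = -1*0 = 0)
-x = -1*0 = 0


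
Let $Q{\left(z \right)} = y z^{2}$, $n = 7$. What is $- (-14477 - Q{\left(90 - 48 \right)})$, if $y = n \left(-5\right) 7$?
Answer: $-417703$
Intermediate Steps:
$y = -245$ ($y = 7 \left(-5\right) 7 = \left(-35\right) 7 = -245$)
$Q{\left(z \right)} = - 245 z^{2}$
$- (-14477 - Q{\left(90 - 48 \right)}) = - (-14477 - - 245 \left(90 - 48\right)^{2}) = - (-14477 - - 245 \cdot 42^{2}) = - (-14477 - \left(-245\right) 1764) = - (-14477 - -432180) = - (-14477 + 432180) = \left(-1\right) 417703 = -417703$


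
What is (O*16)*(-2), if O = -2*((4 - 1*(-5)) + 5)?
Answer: 896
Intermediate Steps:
O = -28 (O = -2*((4 + 5) + 5) = -2*(9 + 5) = -2*14 = -28)
(O*16)*(-2) = -28*16*(-2) = -448*(-2) = 896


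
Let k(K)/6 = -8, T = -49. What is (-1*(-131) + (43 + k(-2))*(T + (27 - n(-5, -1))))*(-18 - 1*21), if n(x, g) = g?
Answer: -9204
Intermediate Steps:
k(K) = -48 (k(K) = 6*(-8) = -48)
(-1*(-131) + (43 + k(-2))*(T + (27 - n(-5, -1))))*(-18 - 1*21) = (-1*(-131) + (43 - 48)*(-49 + (27 - 1*(-1))))*(-18 - 1*21) = (131 - 5*(-49 + (27 + 1)))*(-18 - 21) = (131 - 5*(-49 + 28))*(-39) = (131 - 5*(-21))*(-39) = (131 + 105)*(-39) = 236*(-39) = -9204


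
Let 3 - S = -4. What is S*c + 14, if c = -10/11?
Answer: 84/11 ≈ 7.6364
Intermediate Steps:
S = 7 (S = 3 - 1*(-4) = 3 + 4 = 7)
c = -10/11 (c = -10*1/11 = -10/11 ≈ -0.90909)
S*c + 14 = 7*(-10/11) + 14 = -70/11 + 14 = 84/11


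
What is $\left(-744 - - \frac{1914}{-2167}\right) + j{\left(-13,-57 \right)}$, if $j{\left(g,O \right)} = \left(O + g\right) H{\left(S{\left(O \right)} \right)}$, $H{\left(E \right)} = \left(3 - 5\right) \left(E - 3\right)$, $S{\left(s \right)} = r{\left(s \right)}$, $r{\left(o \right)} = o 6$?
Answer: $- \frac{9661842}{197} \approx -49045.0$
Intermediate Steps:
$r{\left(o \right)} = 6 o$
$S{\left(s \right)} = 6 s$
$H{\left(E \right)} = 6 - 2 E$ ($H{\left(E \right)} = - 2 \left(-3 + E\right) = 6 - 2 E$)
$j{\left(g,O \right)} = \left(6 - 12 O\right) \left(O + g\right)$ ($j{\left(g,O \right)} = \left(O + g\right) \left(6 - 2 \cdot 6 O\right) = \left(O + g\right) \left(6 - 12 O\right) = \left(6 - 12 O\right) \left(O + g\right)$)
$\left(-744 - - \frac{1914}{-2167}\right) + j{\left(-13,-57 \right)} = \left(-744 - - \frac{1914}{-2167}\right) - 6 \left(-1 + 2 \left(-57\right)\right) \left(-57 - 13\right) = \left(-744 - \left(-1914\right) \left(- \frac{1}{2167}\right)\right) - 6 \left(-1 - 114\right) \left(-70\right) = \left(-744 - \frac{174}{197}\right) - \left(-690\right) \left(-70\right) = \left(-744 - \frac{174}{197}\right) - 48300 = - \frac{146742}{197} - 48300 = - \frac{9661842}{197}$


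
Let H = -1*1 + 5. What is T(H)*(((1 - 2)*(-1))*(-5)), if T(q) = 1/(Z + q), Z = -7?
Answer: 5/3 ≈ 1.6667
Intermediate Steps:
H = 4 (H = -1 + 5 = 4)
T(q) = 1/(-7 + q)
T(H)*(((1 - 2)*(-1))*(-5)) = (((1 - 2)*(-1))*(-5))/(-7 + 4) = (-1*(-1)*(-5))/(-3) = -(-5)/3 = -1/3*(-5) = 5/3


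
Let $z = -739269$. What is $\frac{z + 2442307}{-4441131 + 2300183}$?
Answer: $- \frac{851519}{1070474} \approx -0.79546$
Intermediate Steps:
$\frac{z + 2442307}{-4441131 + 2300183} = \frac{-739269 + 2442307}{-4441131 + 2300183} = \frac{1703038}{-2140948} = 1703038 \left(- \frac{1}{2140948}\right) = - \frac{851519}{1070474}$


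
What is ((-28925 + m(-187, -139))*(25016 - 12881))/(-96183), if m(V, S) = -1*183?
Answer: 117741860/32061 ≈ 3672.4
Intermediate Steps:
m(V, S) = -183
((-28925 + m(-187, -139))*(25016 - 12881))/(-96183) = ((-28925 - 183)*(25016 - 12881))/(-96183) = -29108*12135*(-1/96183) = -353225580*(-1/96183) = 117741860/32061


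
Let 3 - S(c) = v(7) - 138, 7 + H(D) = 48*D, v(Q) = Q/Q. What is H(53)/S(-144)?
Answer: 2537/140 ≈ 18.121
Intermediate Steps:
v(Q) = 1
H(D) = -7 + 48*D
S(c) = 140 (S(c) = 3 - (1 - 138) = 3 - 1*(-137) = 3 + 137 = 140)
H(53)/S(-144) = (-7 + 48*53)/140 = (-7 + 2544)*(1/140) = 2537*(1/140) = 2537/140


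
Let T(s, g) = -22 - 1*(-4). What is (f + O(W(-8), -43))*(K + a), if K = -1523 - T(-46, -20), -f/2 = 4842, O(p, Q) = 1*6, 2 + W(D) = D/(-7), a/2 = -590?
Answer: 25985430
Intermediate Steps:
a = -1180 (a = 2*(-590) = -1180)
W(D) = -2 - D/7 (W(D) = -2 + D/(-7) = -2 + D*(-⅐) = -2 - D/7)
T(s, g) = -18 (T(s, g) = -22 + 4 = -18)
O(p, Q) = 6
f = -9684 (f = -2*4842 = -9684)
K = -1505 (K = -1523 - 1*(-18) = -1523 + 18 = -1505)
(f + O(W(-8), -43))*(K + a) = (-9684 + 6)*(-1505 - 1180) = -9678*(-2685) = 25985430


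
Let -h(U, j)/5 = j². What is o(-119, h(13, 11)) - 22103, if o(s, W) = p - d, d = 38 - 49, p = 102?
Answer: -21990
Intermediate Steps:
h(U, j) = -5*j²
d = -11
o(s, W) = 113 (o(s, W) = 102 - 1*(-11) = 102 + 11 = 113)
o(-119, h(13, 11)) - 22103 = 113 - 22103 = -21990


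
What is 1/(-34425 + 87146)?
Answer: 1/52721 ≈ 1.8968e-5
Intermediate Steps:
1/(-34425 + 87146) = 1/52721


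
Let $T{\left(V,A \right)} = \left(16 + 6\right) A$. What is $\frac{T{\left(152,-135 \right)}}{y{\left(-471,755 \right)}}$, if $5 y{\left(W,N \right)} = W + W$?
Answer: $\frac{2475}{157} \approx 15.764$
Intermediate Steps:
$y{\left(W,N \right)} = \frac{2 W}{5}$ ($y{\left(W,N \right)} = \frac{W + W}{5} = \frac{2 W}{5}$)
$T{\left(V,A \right)} = 22 A$
$\frac{T{\left(152,-135 \right)}}{y{\left(-471,755 \right)}} = \frac{22 \left(-135\right)}{\frac{2}{5} \left(-471\right)} = - \frac{2970}{- \frac{942}{5}} = \left(-2970\right) \left(- \frac{5}{942}\right) = \frac{2475}{157}$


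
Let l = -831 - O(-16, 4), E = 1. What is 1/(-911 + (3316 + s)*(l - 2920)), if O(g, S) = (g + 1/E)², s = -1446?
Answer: -1/7436031 ≈ -1.3448e-7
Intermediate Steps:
O(g, S) = (1 + g)² (O(g, S) = (g + 1/1)² = (g + 1)² = (1 + g)²)
l = -1056 (l = -831 - (1 - 16)² = -831 - 1*(-15)² = -831 - 1*225 = -831 - 225 = -1056)
1/(-911 + (3316 + s)*(l - 2920)) = 1/(-911 + (3316 - 1446)*(-1056 - 2920)) = 1/(-911 + 1870*(-3976)) = 1/(-911 - 7435120) = 1/(-7436031) = -1/7436031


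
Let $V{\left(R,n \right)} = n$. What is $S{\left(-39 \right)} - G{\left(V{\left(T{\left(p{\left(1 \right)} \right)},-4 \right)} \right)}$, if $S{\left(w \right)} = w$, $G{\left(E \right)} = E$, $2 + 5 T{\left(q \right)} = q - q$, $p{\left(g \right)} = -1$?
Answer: $-35$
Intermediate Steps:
$T{\left(q \right)} = - \frac{2}{5}$ ($T{\left(q \right)} = - \frac{2}{5} + \frac{q - q}{5} = - \frac{2}{5} + \frac{1}{5} \cdot 0 = - \frac{2}{5} + 0 = - \frac{2}{5}$)
$S{\left(-39 \right)} - G{\left(V{\left(T{\left(p{\left(1 \right)} \right)},-4 \right)} \right)} = -39 - -4 = -39 + 4 = -35$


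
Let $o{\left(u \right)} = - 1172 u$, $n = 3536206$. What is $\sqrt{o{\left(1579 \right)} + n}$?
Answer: $\sqrt{1685618} \approx 1298.3$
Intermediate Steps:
$\sqrt{o{\left(1579 \right)} + n} = \sqrt{\left(-1172\right) 1579 + 3536206} = \sqrt{-1850588 + 3536206} = \sqrt{1685618}$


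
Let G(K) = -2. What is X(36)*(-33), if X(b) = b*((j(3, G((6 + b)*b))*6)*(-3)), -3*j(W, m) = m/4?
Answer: 3564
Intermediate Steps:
j(W, m) = -m/12 (j(W, m) = -m/(3*4) = -m/12)
X(b) = -3*b (X(b) = b*((-1/12*(-2)*6)*(-3)) = b*(((⅙)*6)*(-3)) = b*(1*(-3)) = b*(-3) = -3*b)
X(36)*(-33) = -3*36*(-33) = -108*(-33) = 3564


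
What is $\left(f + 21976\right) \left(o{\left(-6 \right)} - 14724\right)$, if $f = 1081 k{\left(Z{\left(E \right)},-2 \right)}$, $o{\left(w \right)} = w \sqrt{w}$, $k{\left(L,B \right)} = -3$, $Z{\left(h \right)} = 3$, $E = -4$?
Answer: $-275824692 - 112398 i \sqrt{6} \approx -2.7582 \cdot 10^{8} - 2.7532 \cdot 10^{5} i$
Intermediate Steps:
$o{\left(w \right)} = w^{\frac{3}{2}}$
$f = -3243$ ($f = 1081 \left(-3\right) = -3243$)
$\left(f + 21976\right) \left(o{\left(-6 \right)} - 14724\right) = \left(-3243 + 21976\right) \left(\left(-6\right)^{\frac{3}{2}} - 14724\right) = 18733 \left(- 6 i \sqrt{6} - 14724\right) = 18733 \left(-14724 - 6 i \sqrt{6}\right) = -275824692 - 112398 i \sqrt{6}$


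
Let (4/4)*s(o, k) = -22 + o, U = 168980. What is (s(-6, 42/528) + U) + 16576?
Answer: 185528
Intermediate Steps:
s(o, k) = -22 + o
(s(-6, 42/528) + U) + 16576 = ((-22 - 6) + 168980) + 16576 = (-28 + 168980) + 16576 = 168952 + 16576 = 185528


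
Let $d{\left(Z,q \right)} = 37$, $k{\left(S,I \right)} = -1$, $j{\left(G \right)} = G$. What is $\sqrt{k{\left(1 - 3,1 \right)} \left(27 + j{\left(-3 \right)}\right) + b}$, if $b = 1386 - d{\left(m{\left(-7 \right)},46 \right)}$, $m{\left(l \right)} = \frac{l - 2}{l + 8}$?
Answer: $5 \sqrt{53} \approx 36.401$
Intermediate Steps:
$m{\left(l \right)} = \frac{-2 + l}{8 + l}$
$b = 1349$ ($b = 1386 - 37 = 1349$)
$\sqrt{k{\left(1 - 3,1 \right)} \left(27 + j{\left(-3 \right)}\right) + b} = \sqrt{- (27 - 3) + 1349} = \sqrt{\left(-1\right) 24 + 1349} = \sqrt{-24 + 1349} = \sqrt{1325} = 5 \sqrt{53}$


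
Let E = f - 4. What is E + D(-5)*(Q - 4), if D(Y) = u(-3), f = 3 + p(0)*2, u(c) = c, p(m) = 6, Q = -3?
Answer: 32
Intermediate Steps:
f = 15 (f = 3 + 6*2 = 3 + 12 = 15)
D(Y) = -3
E = 11 (E = 15 - 4 = 11)
E + D(-5)*(Q - 4) = 11 - 3*(-3 - 4) = 11 - 3*(-7) = 11 + 21 = 32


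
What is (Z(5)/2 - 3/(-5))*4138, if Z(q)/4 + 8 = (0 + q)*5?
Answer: 715874/5 ≈ 1.4317e+5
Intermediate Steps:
Z(q) = -32 + 20*q (Z(q) = -32 + 4*((0 + q)*5) = -32 + 4*(q*5) = -32 + 4*(5*q) = -32 + 20*q)
(Z(5)/2 - 3/(-5))*4138 = ((-32 + 20*5)/2 - 3/(-5))*4138 = ((-32 + 100)*(½) - 3*(-⅕))*4138 = (68*(½) + ⅗)*4138 = (34 + ⅗)*4138 = (173/5)*4138 = 715874/5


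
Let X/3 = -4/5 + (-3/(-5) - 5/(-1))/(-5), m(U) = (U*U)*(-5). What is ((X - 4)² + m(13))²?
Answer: 219575650921/390625 ≈ 5.6211e+5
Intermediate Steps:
m(U) = -5*U² (m(U) = U²*(-5) = -5*U²)
X = -144/25 (X = 3*(-4/5 + (-3/(-5) - 5/(-1))/(-5)) = 3*(-4*⅕ + (-3*(-⅕) - 5*(-1))*(-⅕)) = 3*(-⅘ + (⅗ + 5)*(-⅕)) = 3*(-⅘ + (28/5)*(-⅕)) = 3*(-⅘ - 28/25) = 3*(-48/25) = -144/25 ≈ -5.7600)
((X - 4)² + m(13))² = ((-144/25 - 4)² - 5*13²)² = ((-244/25)² - 5*169)² = (59536/625 - 845)² = (-468589/625)² = 219575650921/390625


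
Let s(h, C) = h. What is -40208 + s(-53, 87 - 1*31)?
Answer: -40261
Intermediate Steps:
-40208 + s(-53, 87 - 1*31) = -40208 - 53 = -40261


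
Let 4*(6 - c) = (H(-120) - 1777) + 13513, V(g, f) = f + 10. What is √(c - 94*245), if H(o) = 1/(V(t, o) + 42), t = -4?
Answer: 5*I*√4801191/68 ≈ 161.11*I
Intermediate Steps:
V(g, f) = 10 + f
H(o) = 1/(52 + o) (H(o) = 1/((10 + o) + 42) = 1/(52 + o))
c = -796415/272 (c = 6 - ((1/(52 - 120) - 1777) + 13513)/4 = 6 - ((1/(-68) - 1777) + 13513)/4 = 6 - ((-1/68 - 1777) + 13513)/4 = 6 - (-120837/68 + 13513)/4 = 6 - ¼*798047/68 = 6 - 798047/272 = -796415/272 ≈ -2928.0)
√(c - 94*245) = √(-796415/272 - 94*245) = √(-796415/272 - 23030) = √(-7060575/272) = 5*I*√4801191/68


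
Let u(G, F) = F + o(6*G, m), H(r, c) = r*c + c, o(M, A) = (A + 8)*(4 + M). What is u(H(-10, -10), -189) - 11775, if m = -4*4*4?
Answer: -42428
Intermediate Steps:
m = -64 (m = -16*4 = -64)
o(M, A) = (4 + M)*(8 + A) (o(M, A) = (8 + A)*(4 + M) = (4 + M)*(8 + A))
H(r, c) = c + c*r (H(r, c) = c*r + c = c + c*r)
u(G, F) = -224 + F - 336*G (u(G, F) = F + (32 + 4*(-64) + 8*(6*G) - 384*G) = F + (32 - 256 + 48*G - 384*G) = F + (-224 - 336*G) = -224 + F - 336*G)
u(H(-10, -10), -189) - 11775 = (-224 - 189 - (-3360)*(1 - 10)) - 11775 = (-224 - 189 - (-3360)*(-9)) - 11775 = (-224 - 189 - 336*90) - 11775 = (-224 - 189 - 30240) - 11775 = -30653 - 11775 = -42428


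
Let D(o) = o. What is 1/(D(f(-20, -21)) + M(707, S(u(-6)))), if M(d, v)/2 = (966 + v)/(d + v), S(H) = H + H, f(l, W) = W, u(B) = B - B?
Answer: -101/1845 ≈ -0.054743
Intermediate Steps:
u(B) = 0
S(H) = 2*H
M(d, v) = 2*(966 + v)/(d + v) (M(d, v) = 2*((966 + v)/(d + v)) = 2*(966 + v)/(d + v))
1/(D(f(-20, -21)) + M(707, S(u(-6)))) = 1/(-21 + 2*(966 + 2*0)/(707 + 2*0)) = 1/(-21 + 2*(966 + 0)/(707 + 0)) = 1/(-21 + 2*966/707) = 1/(-21 + 2*(1/707)*966) = 1/(-21 + 276/101) = 1/(-1845/101) = -101/1845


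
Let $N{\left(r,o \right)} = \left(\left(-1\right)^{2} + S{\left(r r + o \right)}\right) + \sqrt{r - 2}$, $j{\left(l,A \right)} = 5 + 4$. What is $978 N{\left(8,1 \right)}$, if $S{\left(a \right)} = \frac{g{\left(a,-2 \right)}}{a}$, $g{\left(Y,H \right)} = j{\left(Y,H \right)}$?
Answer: $\frac{72372}{65} + 978 \sqrt{6} \approx 3509.0$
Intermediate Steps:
$j{\left(l,A \right)} = 9$
$g{\left(Y,H \right)} = 9$
$S{\left(a \right)} = \frac{9}{a}$
$N{\left(r,o \right)} = 1 + \sqrt{-2 + r} + \frac{9}{o + r^{2}}$ ($N{\left(r,o \right)} = \left(\left(-1\right)^{2} + \frac{9}{r r + o}\right) + \sqrt{r - 2} = \left(1 + \frac{9}{r^{2} + o}\right) + \sqrt{-2 + r} = \left(1 + \frac{9}{o + r^{2}}\right) + \sqrt{-2 + r} = 1 + \sqrt{-2 + r} + \frac{9}{o + r^{2}}$)
$978 N{\left(8,1 \right)} = 978 \frac{9 + \left(1 + \sqrt{-2 + 8}\right) \left(1 + 8^{2}\right)}{1 + 8^{2}} = 978 \frac{9 + \left(1 + \sqrt{6}\right) \left(1 + 64\right)}{1 + 64} = 978 \frac{9 + \left(1 + \sqrt{6}\right) 65}{65} = 978 \frac{9 + \left(65 + 65 \sqrt{6}\right)}{65} = 978 \frac{74 + 65 \sqrt{6}}{65} = 978 \left(\frac{74}{65} + \sqrt{6}\right) = \frac{72372}{65} + 978 \sqrt{6}$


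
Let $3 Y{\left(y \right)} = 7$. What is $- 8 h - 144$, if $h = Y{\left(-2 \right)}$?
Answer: $- \frac{488}{3} \approx -162.67$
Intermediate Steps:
$Y{\left(y \right)} = \frac{7}{3}$ ($Y{\left(y \right)} = \frac{1}{3} \cdot 7 = \frac{7}{3}$)
$h = \frac{7}{3} \approx 2.3333$
$- 8 h - 144 = \left(-8\right) \frac{7}{3} - 144 = - \frac{56}{3} - 144 = - \frac{488}{3}$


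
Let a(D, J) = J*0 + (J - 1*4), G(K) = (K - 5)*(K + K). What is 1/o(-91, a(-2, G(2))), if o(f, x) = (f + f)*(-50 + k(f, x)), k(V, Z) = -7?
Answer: 1/10374 ≈ 9.6395e-5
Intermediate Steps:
G(K) = 2*K*(-5 + K) (G(K) = (-5 + K)*(2*K) = 2*K*(-5 + K))
a(D, J) = -4 + J (a(D, J) = 0 + (J - 4) = 0 + (-4 + J) = -4 + J)
o(f, x) = -114*f (o(f, x) = (f + f)*(-50 - 7) = (2*f)*(-57) = -114*f)
1/o(-91, a(-2, G(2))) = 1/(-114*(-91)) = 1/10374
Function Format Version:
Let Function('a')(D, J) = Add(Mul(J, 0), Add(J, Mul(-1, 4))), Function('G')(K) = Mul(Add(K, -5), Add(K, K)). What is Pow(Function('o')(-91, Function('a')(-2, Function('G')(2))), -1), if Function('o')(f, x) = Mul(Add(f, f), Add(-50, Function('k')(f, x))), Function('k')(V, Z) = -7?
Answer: Rational(1, 10374) ≈ 9.6395e-5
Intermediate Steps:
Function('G')(K) = Mul(2, K, Add(-5, K)) (Function('G')(K) = Mul(Add(-5, K), Mul(2, K)) = Mul(2, K, Add(-5, K)))
Function('a')(D, J) = Add(-4, J) (Function('a')(D, J) = Add(0, Add(J, -4)) = Add(0, Add(-4, J)) = Add(-4, J))
Function('o')(f, x) = Mul(-114, f) (Function('o')(f, x) = Mul(Add(f, f), Add(-50, -7)) = Mul(Mul(2, f), -57) = Mul(-114, f))
Pow(Function('o')(-91, Function('a')(-2, Function('G')(2))), -1) = Pow(Mul(-114, -91), -1) = Pow(10374, -1) = Rational(1, 10374)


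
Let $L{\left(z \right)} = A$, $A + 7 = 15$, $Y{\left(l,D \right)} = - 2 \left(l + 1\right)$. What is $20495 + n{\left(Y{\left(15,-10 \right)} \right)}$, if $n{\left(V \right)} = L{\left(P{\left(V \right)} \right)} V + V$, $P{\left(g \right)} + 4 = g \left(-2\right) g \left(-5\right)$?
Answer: $20207$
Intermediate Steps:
$P{\left(g \right)} = -4 + 10 g^{2}$ ($P{\left(g \right)} = -4 + g \left(-2\right) g \left(-5\right) = -4 + - 2 g g \left(-5\right) = -4 + - 2 g^{2} \left(-5\right) = -4 + 10 g^{2}$)
$Y{\left(l,D \right)} = -2 - 2 l$ ($Y{\left(l,D \right)} = - 2 \left(1 + l\right) = -2 - 2 l$)
$A = 8$ ($A = -7 + 15 = 8$)
$L{\left(z \right)} = 8$
$n{\left(V \right)} = 9 V$ ($n{\left(V \right)} = 8 V + V = 9 V$)
$20495 + n{\left(Y{\left(15,-10 \right)} \right)} = 20495 + 9 \left(-2 - 30\right) = 20495 + 9 \left(-32\right) = 20495 - 288 = 20207$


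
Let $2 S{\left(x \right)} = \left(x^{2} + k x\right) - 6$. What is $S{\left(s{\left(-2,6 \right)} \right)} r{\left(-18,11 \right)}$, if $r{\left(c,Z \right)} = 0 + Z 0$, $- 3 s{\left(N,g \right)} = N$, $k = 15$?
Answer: $0$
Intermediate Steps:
$s{\left(N,g \right)} = - \frac{N}{3}$
$r{\left(c,Z \right)} = 0$ ($r{\left(c,Z \right)} = 0 + 0 = 0$)
$S{\left(x \right)} = -3 + \frac{x^{2}}{2} + \frac{15 x}{2}$ ($S{\left(x \right)} = \frac{\left(x^{2} + 15 x\right) - 6}{2} = \frac{-6 + x^{2} + 15 x}{2} = -3 + \frac{x^{2}}{2} + \frac{15 x}{2}$)
$S{\left(s{\left(-2,6 \right)} \right)} r{\left(-18,11 \right)} = \left(-3 + \frac{\left(\left(- \frac{1}{3}\right) \left(-2\right)\right)^{2}}{2} + \frac{15 \left(\left(- \frac{1}{3}\right) \left(-2\right)\right)}{2}\right) 0 = \left(-3 + \frac{\left(\frac{2}{3}\right)^{2}}{2} + \frac{15}{2} \cdot \frac{2}{3}\right) 0 = \left(-3 + \frac{1}{2} \cdot \frac{4}{9} + 5\right) 0 = \left(-3 + \frac{2}{9} + 5\right) 0 = \frac{20}{9} \cdot 0 = 0$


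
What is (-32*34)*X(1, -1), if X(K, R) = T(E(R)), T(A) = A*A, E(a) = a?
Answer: -1088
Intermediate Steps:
T(A) = A**2
X(K, R) = R**2
(-32*34)*X(1, -1) = -32*34*(-1)**2 = -1088*1 = -1088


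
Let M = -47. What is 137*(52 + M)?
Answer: 685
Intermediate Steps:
137*(52 + M) = 137*(52 - 47) = 137*5 = 685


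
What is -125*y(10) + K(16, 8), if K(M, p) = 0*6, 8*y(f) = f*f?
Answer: -3125/2 ≈ -1562.5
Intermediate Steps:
y(f) = f²/8 (y(f) = (f*f)/8 = f²/8)
K(M, p) = 0
-125*y(10) + K(16, 8) = -125*10²/8 + 0 = -125*100/8 + 0 = -125*25/2 + 0 = -3125/2 + 0 = -3125/2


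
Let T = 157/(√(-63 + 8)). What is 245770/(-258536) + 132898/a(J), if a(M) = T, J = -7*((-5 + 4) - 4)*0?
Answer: -122885/129268 + 132898*I*√55/157 ≈ -0.95062 + 6277.7*I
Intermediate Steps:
J = 0 (J = -7*(-1 - 4)*0 = -7*(-5)*0 = 35*0 = 0)
T = -157*I*√55/55 (T = 157/(√(-55)) = 157/((I*√55)) = 157*(-I*√55/55) = -157*I*√55/55 ≈ -21.17*I)
a(M) = -157*I*√55/55
245770/(-258536) + 132898/a(J) = 245770/(-258536) + 132898/((-157*I*√55/55)) = 245770*(-1/258536) + 132898*(I*√55/157) = -122885/129268 + 132898*I*√55/157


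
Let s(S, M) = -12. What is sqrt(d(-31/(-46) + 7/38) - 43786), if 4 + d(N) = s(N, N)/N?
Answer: I*sqrt(27377490)/25 ≈ 209.29*I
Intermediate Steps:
d(N) = -4 - 12/N
sqrt(d(-31/(-46) + 7/38) - 43786) = sqrt((-4 - 12/(-31/(-46) + 7/38)) - 43786) = sqrt((-4 - 12/(-31*(-1/46) + 7*(1/38))) - 43786) = sqrt((-4 - 12/(31/46 + 7/38)) - 43786) = sqrt((-4 - 12/375/437) - 43786) = sqrt((-4 - 12*437/375) - 43786) = sqrt((-4 - 1748/125) - 43786) = sqrt(-2248/125 - 43786) = sqrt(-5475498/125) = I*sqrt(27377490)/25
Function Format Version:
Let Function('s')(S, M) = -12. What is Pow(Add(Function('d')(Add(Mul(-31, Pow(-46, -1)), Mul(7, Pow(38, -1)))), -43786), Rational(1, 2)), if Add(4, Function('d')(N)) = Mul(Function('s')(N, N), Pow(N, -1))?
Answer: Mul(Rational(1, 25), I, Pow(27377490, Rational(1, 2))) ≈ Mul(209.29, I)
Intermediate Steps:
Function('d')(N) = Add(-4, Mul(-12, Pow(N, -1)))
Pow(Add(Function('d')(Add(Mul(-31, Pow(-46, -1)), Mul(7, Pow(38, -1)))), -43786), Rational(1, 2)) = Pow(Add(Add(-4, Mul(-12, Pow(Add(Mul(-31, Pow(-46, -1)), Mul(7, Pow(38, -1))), -1))), -43786), Rational(1, 2)) = Pow(Add(Add(-4, Mul(-12, Pow(Add(Mul(-31, Rational(-1, 46)), Mul(7, Rational(1, 38))), -1))), -43786), Rational(1, 2)) = Pow(Add(Add(-4, Mul(-12, Pow(Add(Rational(31, 46), Rational(7, 38)), -1))), -43786), Rational(1, 2)) = Pow(Add(Add(-4, Mul(-12, Pow(Rational(375, 437), -1))), -43786), Rational(1, 2)) = Pow(Add(Add(-4, Mul(-12, Rational(437, 375))), -43786), Rational(1, 2)) = Pow(Add(Add(-4, Rational(-1748, 125)), -43786), Rational(1, 2)) = Pow(Add(Rational(-2248, 125), -43786), Rational(1, 2)) = Pow(Rational(-5475498, 125), Rational(1, 2)) = Mul(Rational(1, 25), I, Pow(27377490, Rational(1, 2)))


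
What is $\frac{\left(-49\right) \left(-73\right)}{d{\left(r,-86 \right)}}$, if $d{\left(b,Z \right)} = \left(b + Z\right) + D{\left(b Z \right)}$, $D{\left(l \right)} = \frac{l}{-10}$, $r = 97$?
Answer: $\frac{17885}{4226} \approx 4.2321$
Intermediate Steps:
$D{\left(l \right)} = - \frac{l}{10}$ ($D{\left(l \right)} = l \left(- \frac{1}{10}\right) = - \frac{l}{10}$)
$d{\left(b,Z \right)} = Z + b - \frac{Z b}{10}$ ($d{\left(b,Z \right)} = \left(b + Z\right) - \frac{b Z}{10} = \left(Z + b\right) - \frac{Z b}{10} = Z + b - \frac{Z b}{10}$)
$\frac{\left(-49\right) \left(-73\right)}{d{\left(r,-86 \right)}} = \frac{\left(-49\right) \left(-73\right)}{-86 + 97 - \left(- \frac{43}{5}\right) 97} = \frac{3577}{-86 + 97 + \frac{4171}{5}} = \frac{3577}{\frac{4226}{5}} = 3577 \cdot \frac{5}{4226} = \frac{17885}{4226}$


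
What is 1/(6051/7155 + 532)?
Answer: 2385/1270837 ≈ 0.0018767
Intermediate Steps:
1/(6051/7155 + 532) = 1/(6051*(1/7155) + 532) = 1/(2017/2385 + 532) = 1/(1270837/2385) = 2385/1270837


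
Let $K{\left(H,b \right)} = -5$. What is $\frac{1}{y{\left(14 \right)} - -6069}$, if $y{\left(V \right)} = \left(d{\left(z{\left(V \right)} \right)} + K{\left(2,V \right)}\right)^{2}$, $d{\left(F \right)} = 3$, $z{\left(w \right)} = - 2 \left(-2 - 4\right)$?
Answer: $\frac{1}{6073} \approx 0.00016466$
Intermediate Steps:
$z{\left(w \right)} = 12$ ($z{\left(w \right)} = \left(-2\right) \left(-6\right) = 12$)
$y{\left(V \right)} = 4$ ($y{\left(V \right)} = \left(3 - 5\right)^{2} = \left(-2\right)^{2} = 4$)
$\frac{1}{y{\left(14 \right)} - -6069} = \frac{1}{4 - -6069} = \frac{1}{4 + \left(6160 - 91\right)} = \frac{1}{4 + 6069} = \frac{1}{6073}$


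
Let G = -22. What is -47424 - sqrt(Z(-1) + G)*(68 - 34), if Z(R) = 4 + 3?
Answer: -47424 - 34*I*sqrt(15) ≈ -47424.0 - 131.68*I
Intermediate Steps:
Z(R) = 7
-47424 - sqrt(Z(-1) + G)*(68 - 34) = -47424 - sqrt(7 - 22)*(68 - 34) = -47424 - sqrt(-15)*34 = -47424 - I*sqrt(15)*34 = -47424 - 34*I*sqrt(15)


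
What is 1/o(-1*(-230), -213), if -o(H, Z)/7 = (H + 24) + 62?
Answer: -1/2212 ≈ -0.00045208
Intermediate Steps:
o(H, Z) = -602 - 7*H (o(H, Z) = -7*((H + 24) + 62) = -7*((24 + H) + 62) = -7*(86 + H) = -602 - 7*H)
1/o(-1*(-230), -213) = 1/(-602 - (-7)*(-230)) = 1/(-602 - 7*230) = 1/(-602 - 1610) = 1/(-2212) = -1/2212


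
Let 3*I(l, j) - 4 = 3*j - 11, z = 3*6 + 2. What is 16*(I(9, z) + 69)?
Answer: 4160/3 ≈ 1386.7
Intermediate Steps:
z = 20 (z = 18 + 2 = 20)
I(l, j) = -7/3 + j (I(l, j) = 4/3 + (3*j - 11)/3 = 4/3 + (-11 + 3*j)/3 = 4/3 + (-11/3 + j) = -7/3 + j)
16*(I(9, z) + 69) = 16*((-7/3 + 20) + 69) = 16*(53/3 + 69) = 16*(260/3) = 4160/3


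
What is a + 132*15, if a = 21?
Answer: 2001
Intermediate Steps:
a + 132*15 = 21 + 132*15 = 21 + 1980 = 2001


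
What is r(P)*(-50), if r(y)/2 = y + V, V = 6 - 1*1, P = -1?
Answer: -400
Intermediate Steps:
V = 5 (V = 6 - 1 = 5)
r(y) = 10 + 2*y (r(y) = 2*(y + 5) = 2*(5 + y) = 10 + 2*y)
r(P)*(-50) = (10 + 2*(-1))*(-50) = (10 - 2)*(-50) = 8*(-50) = -400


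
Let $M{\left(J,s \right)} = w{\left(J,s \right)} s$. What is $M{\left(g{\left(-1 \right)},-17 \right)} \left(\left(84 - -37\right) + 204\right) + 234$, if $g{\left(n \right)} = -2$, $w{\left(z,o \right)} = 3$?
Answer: $-16341$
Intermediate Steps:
$M{\left(J,s \right)} = 3 s$
$M{\left(g{\left(-1 \right)},-17 \right)} \left(\left(84 - -37\right) + 204\right) + 234 = 3 \left(-17\right) \left(\left(84 - -37\right) + 204\right) + 234 = - 51 \left(\left(84 + 37\right) + 204\right) + 234 = - 51 \left(121 + 204\right) + 234 = \left(-51\right) 325 + 234 = -16575 + 234 = -16341$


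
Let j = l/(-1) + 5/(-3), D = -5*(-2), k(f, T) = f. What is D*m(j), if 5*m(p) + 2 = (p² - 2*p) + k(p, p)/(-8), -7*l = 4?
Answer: 5387/1764 ≈ 3.0539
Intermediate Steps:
l = -4/7 (l = -⅐*4 = -4/7 ≈ -0.57143)
D = 10
j = -23/21 (j = -4/7/(-1) + 5/(-3) = -4/7*(-1) + 5*(-⅓) = 4/7 - 5/3 = -23/21 ≈ -1.0952)
m(p) = -⅖ - 17*p/40 + p²/5 (m(p) = -⅖ + ((p² - 2*p) + p/(-8))/5 = -⅖ + ((p² - 2*p) + p*(-⅛))/5 = -⅖ + ((p² - 2*p) - p/8)/5 = -⅖ + (p² - 17*p/8)/5 = -⅖ + (-17*p/40 + p²/5) = -⅖ - 17*p/40 + p²/5)
D*m(j) = 10*(-⅖ - 17/40*(-23/21) + (-23/21)²/5) = 10*(-⅖ + 391/840 + (⅕)*(529/441)) = 10*(-⅖ + 391/840 + 529/2205) = 10*(5387/17640) = 5387/1764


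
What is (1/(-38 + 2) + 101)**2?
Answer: 13213225/1296 ≈ 10195.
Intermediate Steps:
(1/(-38 + 2) + 101)**2 = (1/(-36) + 101)**2 = (-1/36 + 101)**2 = (3635/36)**2 = 13213225/1296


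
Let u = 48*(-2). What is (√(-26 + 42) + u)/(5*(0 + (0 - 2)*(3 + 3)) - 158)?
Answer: 46/109 ≈ 0.42202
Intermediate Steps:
u = -96
(√(-26 + 42) + u)/(5*(0 + (0 - 2)*(3 + 3)) - 158) = (√(-26 + 42) - 96)/(5*(0 + (0 - 2)*(3 + 3)) - 158) = (√16 - 96)/(5*(0 - 2*6) - 158) = (4 - 96)/(5*(0 - 12) - 158) = -92/(5*(-12) - 158) = -92/(-60 - 158) = -92/(-218) = -92*(-1/218) = 46/109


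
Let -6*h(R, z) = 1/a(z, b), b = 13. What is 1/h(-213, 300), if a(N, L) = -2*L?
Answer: 156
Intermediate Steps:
h(R, z) = 1/156 (h(R, z) = -1/(6*((-2*13))) = -⅙/(-26) = -⅙*(-1/26) = 1/156)
1/h(-213, 300) = 1/(1/156) = 156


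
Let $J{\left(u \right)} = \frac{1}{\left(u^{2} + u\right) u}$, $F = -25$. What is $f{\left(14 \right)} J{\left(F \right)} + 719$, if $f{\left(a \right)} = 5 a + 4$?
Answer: $\frac{5392463}{7500} \approx 719.0$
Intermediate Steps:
$f{\left(a \right)} = 4 + 5 a$
$J{\left(u \right)} = \frac{1}{u \left(u + u^{2}\right)}$ ($J{\left(u \right)} = \frac{1}{\left(u + u^{2}\right) u} = \frac{1}{u \left(u + u^{2}\right)}$)
$f{\left(14 \right)} J{\left(F \right)} + 719 = \left(4 + 5 \cdot 14\right) \frac{1}{625 \left(1 - 25\right)} + 719 = \left(4 + 70\right) \frac{1}{625 \left(-24\right)} + 719 = 74 \cdot \frac{1}{625} \left(- \frac{1}{24}\right) + 719 = 74 \left(- \frac{1}{15000}\right) + 719 = - \frac{37}{7500} + 719 = \frac{5392463}{7500}$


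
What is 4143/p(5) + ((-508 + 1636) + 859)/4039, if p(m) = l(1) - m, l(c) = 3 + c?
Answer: -16731590/4039 ≈ -4142.5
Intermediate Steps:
p(m) = 4 - m (p(m) = (3 + 1) - m = 4 - m)
4143/p(5) + ((-508 + 1636) + 859)/4039 = 4143/(4 - 1*5) + ((-508 + 1636) + 859)/4039 = 4143/(4 - 5) + (1128 + 859)*(1/4039) = 4143/(-1) + 1987*(1/4039) = 4143*(-1) + 1987/4039 = -4143 + 1987/4039 = -16731590/4039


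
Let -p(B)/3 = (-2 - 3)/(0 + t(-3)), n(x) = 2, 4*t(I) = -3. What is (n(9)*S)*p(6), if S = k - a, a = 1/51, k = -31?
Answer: 63280/51 ≈ 1240.8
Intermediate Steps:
t(I) = -3/4 (t(I) = (1/4)*(-3) = -3/4)
a = 1/51 ≈ 0.019608
p(B) = -20 (p(B) = -3*(-2 - 3)/(0 - 3/4) = -(-15)/(-3/4) = -(-15)*(-4)/3 = -3*20/3 = -20)
S = -1582/51 (S = -31 - 1*1/51 = -31 - 1/51 = -1582/51 ≈ -31.020)
(n(9)*S)*p(6) = (2*(-1582/51))*(-20) = -3164/51*(-20) = 63280/51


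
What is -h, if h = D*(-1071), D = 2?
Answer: 2142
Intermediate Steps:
h = -2142 (h = 2*(-1071) = -2142)
-h = -1*(-2142) = 2142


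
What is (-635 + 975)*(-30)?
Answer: -10200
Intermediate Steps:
(-635 + 975)*(-30) = 340*(-30) = -10200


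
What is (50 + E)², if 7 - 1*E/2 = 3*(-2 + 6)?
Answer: 1600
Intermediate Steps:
E = -10 (E = 14 - 6*(-2 + 6) = 14 - 6*4 = 14 - 2*12 = 14 - 24 = -10)
(50 + E)² = (50 - 10)² = 40² = 1600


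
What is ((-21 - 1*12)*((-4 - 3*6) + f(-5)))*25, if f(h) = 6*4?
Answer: -1650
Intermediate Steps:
f(h) = 24
((-21 - 1*12)*((-4 - 3*6) + f(-5)))*25 = ((-21 - 1*12)*((-4 - 3*6) + 24))*25 = ((-21 - 12)*((-4 - 18) + 24))*25 = -33*(-22 + 24)*25 = -33*2*25 = -66*25 = -1650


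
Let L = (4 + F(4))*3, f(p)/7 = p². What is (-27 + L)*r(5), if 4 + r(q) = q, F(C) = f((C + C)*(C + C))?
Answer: 86001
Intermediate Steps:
f(p) = 7*p²
F(C) = 112*C⁴ (F(C) = 7*((C + C)*(C + C))² = 7*((2*C)*(2*C))² = 7*(4*C²)² = 7*(16*C⁴) = 112*C⁴)
L = 86028 (L = (4 + 112*4⁴)*3 = (4 + 112*256)*3 = (4 + 28672)*3 = 28676*3 = 86028)
r(q) = -4 + q
(-27 + L)*r(5) = (-27 + 86028)*(-4 + 5) = 86001*1 = 86001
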